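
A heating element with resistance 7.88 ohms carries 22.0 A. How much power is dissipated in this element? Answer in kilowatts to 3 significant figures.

3.81 kW

With I and R stated, P = I²R applies in one step.
P = (22.00 A)² × 7.88 Ω = 3814 W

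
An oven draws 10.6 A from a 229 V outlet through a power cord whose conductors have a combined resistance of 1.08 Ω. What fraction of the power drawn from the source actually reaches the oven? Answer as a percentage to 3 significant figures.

The power cord carries the full 10.6 A.
P_line = I² R_line = (10.60)² × 1.08 = 121.3 W
P_source = V I = 229 × 10.60 = 2427 W; P_load = 2306 W
η = P_load / P_source = 2306 / 2427 = 0.9500

95.0 %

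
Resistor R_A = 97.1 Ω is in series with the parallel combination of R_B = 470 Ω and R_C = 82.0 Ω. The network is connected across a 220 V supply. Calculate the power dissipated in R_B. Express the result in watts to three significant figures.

18.0 W

Collapse R_B‖R_C to a single equivalent, reducing the network to two series elements.
R_p = (470×82.0)/(470+82.0) = 69.82 Ω
R_total = 97.1 + 69.82 = 166.9 Ω
I = V / R_total = 220 / 166.9 = 1.318 A
Voltage across the parallel pair: V_p = I × R_p = 1.318 × 69.82 = 92.02 V
R_B is across V_p, so use P = V²/R for that branch.
P_R_B = (92.02)² / 470 = 18.02 W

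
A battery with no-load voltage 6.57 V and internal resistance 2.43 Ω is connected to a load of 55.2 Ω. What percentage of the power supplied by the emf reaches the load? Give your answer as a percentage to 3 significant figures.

95.8 %

Efficiency is P_load / P_total. With a series r and R sharing the same I, P = I²R for each, so η = R/(R+r).
η = R / (R + r) = 55.2 / (55.2 + 2.43) = 0.9578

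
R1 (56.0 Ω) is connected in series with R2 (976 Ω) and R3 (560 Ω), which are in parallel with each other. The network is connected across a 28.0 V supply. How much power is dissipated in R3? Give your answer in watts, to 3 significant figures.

First combine the parallel branches into one equivalent R_p, then R1 + R_p is a series pair.
R_p = (976×560)/(976+560) = 355.8 Ω
R_total = 56.0 + 355.8 = 411.8 Ω
I = V / R_total = 28.0 / 411.8 = 0.06799 A
Voltage across the parallel pair: V_p = I × R_p = 0.06799 × 355.8 = 24.19 V
With V_p across R3, its power is V_p²/R3.
P_R3 = (24.19)² / 560 = 1.045 W

1.05 W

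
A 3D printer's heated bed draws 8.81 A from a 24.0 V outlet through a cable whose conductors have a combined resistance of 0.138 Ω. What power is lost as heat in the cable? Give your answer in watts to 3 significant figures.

Only the current and the line resistance are needed for the I²R loss.
The cable carries the full 8.81 A.
P_line = I² R_line = (8.810)² × 0.138 = 10.71 W

10.7 W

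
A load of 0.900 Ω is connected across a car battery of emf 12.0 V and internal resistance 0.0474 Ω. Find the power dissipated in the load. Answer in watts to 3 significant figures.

144 W

Find the circuit current first, then P = I²R for the load (series elements share I).
I = ε / (r + R) = 12.0 / (0.0474 + 0.900) = 12.67 A
P_load = I² R = (12.67)² × 0.900 = 144.4 W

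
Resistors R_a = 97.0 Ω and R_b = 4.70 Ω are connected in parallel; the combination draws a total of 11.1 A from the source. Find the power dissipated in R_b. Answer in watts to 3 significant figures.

We need the common branch voltage; get it from I_total × R_eq, then P = V²/R for the branch.
1/R_eq = 1/97.0 + 1/4.70 ⇒ R_eq = 4.483 Ω
V = I_total × R_eq = 11.10 × 4.483 = 49.76 V
P_R_b = V² / R_b = (49.76)² / 4.70 = 526.8 W

527 W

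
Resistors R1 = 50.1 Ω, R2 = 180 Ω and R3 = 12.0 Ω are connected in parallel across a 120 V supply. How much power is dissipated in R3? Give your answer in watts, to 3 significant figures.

1200 W

Every branch has 120 V across it, so for R3 the power is simply V²/R.
P_R3 = V² / R3 = (120)² / 12.0 Ω = 1200 W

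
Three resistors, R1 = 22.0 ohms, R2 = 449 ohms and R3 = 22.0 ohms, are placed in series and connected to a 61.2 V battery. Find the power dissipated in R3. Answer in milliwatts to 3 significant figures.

339 mW

Every series element carries the same I. Get I from the total resistance, then P = I² × R3.
R_total = 22.0 + 449 + 22.0 = 493.0 Ω
I = V / R_total = 61.2 / 493.0 = 0.1241 A
P_R3 = I² × R3 = (0.1241)² × 22.0 = 0.3390 W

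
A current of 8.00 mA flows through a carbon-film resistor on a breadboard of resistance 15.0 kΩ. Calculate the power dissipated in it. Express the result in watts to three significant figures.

0.960 W

Current and resistance are given, so P = I²R is the direct form.
P = (0.008000 A)² × 15000 Ω = 0.9600 W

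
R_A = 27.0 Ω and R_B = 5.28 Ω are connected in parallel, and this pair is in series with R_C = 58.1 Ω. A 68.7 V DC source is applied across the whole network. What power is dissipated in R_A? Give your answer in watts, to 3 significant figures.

Reduce the parallel combination to a single R_p; the circuit then becomes R_p in series with the remaining resistor.
R_p = (27.0×5.28)/(27.0+5.28) = 4.416 Ω
R_total = R_p + 58.1 = 4.416 + 58.1 = 62.52 Ω
I = V / R_total = 68.7 / 62.52 = 1.099 A
Voltage across the parallel pair: V_p = I × R_p = 1.099 × 4.416 = 4.853 V
R_A sits across V_p; its power is V_p²/R.
P_R_A = (4.853)² / 27.0 = 0.8723 W

0.872 W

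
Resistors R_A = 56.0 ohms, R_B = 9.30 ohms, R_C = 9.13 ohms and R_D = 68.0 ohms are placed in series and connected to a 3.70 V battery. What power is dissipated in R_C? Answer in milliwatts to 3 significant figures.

6.16 mW

The current is common to all series resistors; compute it, then apply P = I²R for the target.
R_total = 56.0 + 9.30 + 9.13 + 68.0 = 142.4 Ω
I = V / R_total = 3.70 / 142.4 = 0.02598 A
P_R_C = I² × R_C = (0.02598)² × 9.13 = 0.006161 W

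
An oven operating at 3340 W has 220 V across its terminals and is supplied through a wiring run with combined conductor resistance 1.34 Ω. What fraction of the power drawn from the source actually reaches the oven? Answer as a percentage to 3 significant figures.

91.5 %

I = P / V = 3340 / 220 = 15.18 A through the wiring run.
P_line = I² R_line = (15.18)² × 1.34 = 308.9 W
P_source = P_load + P_line = 3340 + 308.9 = 3649 W
η = P_load / P_source = 3340 / 3649 = 0.9154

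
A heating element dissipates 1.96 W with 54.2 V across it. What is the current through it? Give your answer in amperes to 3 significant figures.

0.0362 A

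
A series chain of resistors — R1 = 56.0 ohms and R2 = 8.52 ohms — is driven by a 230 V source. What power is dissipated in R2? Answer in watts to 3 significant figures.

108 W

Since the resistors are in series they all carry the loop current I = V/R_total; the power in any one is I²R.
R_total = 56.0 + 8.52 = 64.52 Ω
I = V / R_total = 230 / 64.52 = 3.565 A
P_R2 = I² × R2 = (3.565)² × 8.52 = 108.3 W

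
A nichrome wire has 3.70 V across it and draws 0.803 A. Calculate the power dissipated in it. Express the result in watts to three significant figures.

2.97 W

V and I are known directly — P = V I, no intermediate step needed.
P = 3.70 V × 0.8030 A = 2.971 W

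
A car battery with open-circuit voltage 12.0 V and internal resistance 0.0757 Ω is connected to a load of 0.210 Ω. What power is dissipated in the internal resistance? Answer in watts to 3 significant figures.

134 W

The internal resistance carries the same current as the load; P_int = I²r.
I = ε / (r + R) = 12.0 / (0.0757 + 0.210) = 42.00 A
P_int = I² r = (42.00)² × 0.0757 = 133.5 W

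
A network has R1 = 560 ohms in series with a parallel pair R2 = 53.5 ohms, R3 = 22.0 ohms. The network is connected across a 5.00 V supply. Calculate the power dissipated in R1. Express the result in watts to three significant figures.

Replace R2 and R3 with their parallel equivalent so the circuit becomes R1 in series with R_p.
R_p = (53.5×22.0)/(53.5+22.0) = 15.59 Ω
R_total = 560 + 15.59 = 575.6 Ω
I = V / R_total = 5.00 / 575.6 = 0.008687 A
R1 is in the main series path, so its power is I²R1.
P_R1 = (0.008687)² × 560 = 0.04226 W

0.0423 W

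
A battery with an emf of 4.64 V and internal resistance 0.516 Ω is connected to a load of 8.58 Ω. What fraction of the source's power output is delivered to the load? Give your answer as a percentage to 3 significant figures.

94.3 %

η = P_load/(P_load+P_int) = I²R/(I²R+I²r) = R/(R+r) — the I² cancels for series elements.
η = R / (R + r) = 8.58 / (8.58 + 0.516) = 0.9433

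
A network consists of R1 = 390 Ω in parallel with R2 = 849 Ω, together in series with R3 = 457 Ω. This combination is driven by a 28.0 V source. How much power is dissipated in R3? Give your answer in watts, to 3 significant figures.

0.683 W

Combine R1 and R2 into their parallel equivalent first, reducing the network to two series resistors.
R_p = (390×849)/(390+849) = 267.2 Ω
R_total = R_p + 457 = 267.2 + 457 = 724.2 Ω
I = V / R_total = 28.0 / 724.2 = 0.03866 A
R3 carries the full series current, so P = I²R.
P_R3 = (0.03866)² × 457 = 0.6831 W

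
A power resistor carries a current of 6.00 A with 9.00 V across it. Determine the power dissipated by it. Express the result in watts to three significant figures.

54.0 W

Since both terminal voltage and current are stated, P = V I gives the power in one step.
P = 9.00 V × 6.000 A = 54.00 W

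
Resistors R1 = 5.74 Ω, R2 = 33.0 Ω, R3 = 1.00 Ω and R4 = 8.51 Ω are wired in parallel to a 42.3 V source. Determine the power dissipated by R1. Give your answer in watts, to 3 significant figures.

Each parallel branch sees the full supply voltage, so P = V²/R applies directly to the target branch.
P_R1 = V² / R1 = (42.3)² / 5.74 Ω = 311.7 W

312 W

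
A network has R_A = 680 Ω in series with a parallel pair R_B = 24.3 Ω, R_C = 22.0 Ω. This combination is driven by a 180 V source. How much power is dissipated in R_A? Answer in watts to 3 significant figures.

46.1 W

Collapse R_B‖R_C to a single equivalent, reducing the network to two series elements.
R_p = (24.3×22.0)/(24.3+22.0) = 11.55 Ω
R_total = 680 + 11.55 = 691.5 Ω
I = V / R_total = 180 / 691.5 = 0.2603 A
R_A carries the full series current, so P = I²R.
P_R_A = (0.2603)² × 680 = 46.07 W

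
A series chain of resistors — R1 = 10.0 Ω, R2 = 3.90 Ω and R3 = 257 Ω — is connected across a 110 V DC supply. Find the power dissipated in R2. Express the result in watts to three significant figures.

0.643 W

In a series string the same current flows through every resistor — find that current, then P = I²R for the one we want.
R_total = 10.0 + 3.90 + 257 = 270.9 Ω
I = V / R_total = 110 / 270.9 = 0.4061 A
P_R2 = I² × R2 = (0.4061)² × 3.90 = 0.6430 W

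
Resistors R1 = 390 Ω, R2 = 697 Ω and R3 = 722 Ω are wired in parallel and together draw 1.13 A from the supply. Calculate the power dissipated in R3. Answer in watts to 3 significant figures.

Only the total current is stated, so first find the parallel equivalent to get the voltage across the combination.
1/R_eq = 1/390 + 1/697 + 1/722 ⇒ R_eq = 185.7 Ω
V = I_total × R_eq = 1.130 × 185.7 = 209.9 V
P_R3 = V² / R3 = (209.9)² / 722 = 61.01 W

61.0 W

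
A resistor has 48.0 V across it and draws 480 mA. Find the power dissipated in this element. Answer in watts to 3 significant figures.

V and I are known directly — P = V I, no intermediate step needed.
P = 48.0 V × 0.4800 A = 23.04 W

23.0 W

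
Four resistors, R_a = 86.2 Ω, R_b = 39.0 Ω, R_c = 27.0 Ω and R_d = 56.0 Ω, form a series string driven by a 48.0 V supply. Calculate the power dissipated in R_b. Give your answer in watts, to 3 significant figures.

2.07 W

Series elements share the same current, so find I first, then use P = I²R.
R_total = 86.2 + 39.0 + 27.0 + 56.0 = 208.2 Ω
I = V / R_total = 48.0 / 208.2 = 0.2305 A
P_R_b = I² × R_b = (0.2305)² × 39.0 = 2.073 W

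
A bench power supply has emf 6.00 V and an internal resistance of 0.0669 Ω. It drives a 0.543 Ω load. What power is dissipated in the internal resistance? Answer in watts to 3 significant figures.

r is in series with the load, so it carries the full circuit current — the loss in it is I²r.
I = ε / (r + R) = 6.00 / (0.0669 + 0.543) = 9.838 A
P_int = I² r = (9.838)² × 0.0669 = 6.475 W

6.47 W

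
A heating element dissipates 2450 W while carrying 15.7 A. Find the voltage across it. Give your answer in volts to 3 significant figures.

Rearranging the power relation for the two known quantities gives V = P / I.
V = 2450 / 15.70 = 156.1 V

156 V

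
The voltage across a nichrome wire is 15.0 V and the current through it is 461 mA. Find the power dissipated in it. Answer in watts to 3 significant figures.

With V and I both given, power follows immediately from P = V I.
P = 15.0 V × 0.4610 A = 6.915 W

6.92 W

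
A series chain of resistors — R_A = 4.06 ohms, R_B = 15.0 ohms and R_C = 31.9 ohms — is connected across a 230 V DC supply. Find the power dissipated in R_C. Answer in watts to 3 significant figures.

The current is common to all series resistors; compute it, then apply P = I²R for the target.
R_total = 4.06 + 15.0 + 31.9 = 50.96 Ω
I = V / R_total = 230 / 50.96 = 4.513 A
P_R_C = I² × R_C = (4.513)² × 31.9 = 649.8 W

650 W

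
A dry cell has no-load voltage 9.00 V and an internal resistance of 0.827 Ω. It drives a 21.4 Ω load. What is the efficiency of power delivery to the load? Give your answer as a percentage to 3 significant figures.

96.3 %

Efficiency is P_load / P_total. With a series r and R sharing the same I, P = I²R for each, so η = R/(R+r).
η = R / (R + r) = 21.4 / (21.4 + 0.827) = 0.9628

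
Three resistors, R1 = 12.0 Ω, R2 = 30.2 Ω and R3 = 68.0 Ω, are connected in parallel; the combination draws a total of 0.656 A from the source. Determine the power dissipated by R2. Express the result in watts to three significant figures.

0.828 W

We need the common branch voltage; get it from I_total × R_eq, then P = V²/R for the branch.
1/R_eq = 1/12.0 + 1/30.2 + 1/68.0 ⇒ R_eq = 7.625 Ω
V = I_total × R_eq = 0.6560 × 7.625 = 5.002 V
P_R2 = V² / R2 = (5.002)² / 30.2 = 0.8284 W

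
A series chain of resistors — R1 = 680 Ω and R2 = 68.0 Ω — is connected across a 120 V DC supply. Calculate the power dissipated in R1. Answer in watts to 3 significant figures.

In a series string the same current flows through every resistor — find that current, then P = I²R for the one we want.
R_total = 680 + 68.0 = 748.0 Ω
I = V / R_total = 120 / 748.0 = 0.1604 A
P_R1 = I² × R1 = (0.1604)² × 680 = 17.50 W

17.5 W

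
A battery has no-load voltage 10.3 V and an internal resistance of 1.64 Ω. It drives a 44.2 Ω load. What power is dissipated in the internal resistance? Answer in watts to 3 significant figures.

The internal resistance carries the same current as the load; P_int = I²r.
I = ε / (r + R) = 10.3 / (1.64 + 44.2) = 0.2247 A
P_int = I² r = (0.2247)² × 1.64 = 0.08280 W

0.0828 W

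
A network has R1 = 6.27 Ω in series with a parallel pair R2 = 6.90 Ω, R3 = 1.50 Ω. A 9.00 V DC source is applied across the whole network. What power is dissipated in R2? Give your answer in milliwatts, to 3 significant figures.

Replace R2 and R3 with their parallel equivalent so the circuit becomes R1 in series with R_p.
R_p = (6.90×1.50)/(6.90+1.50) = 1.232 Ω
R_total = 6.27 + 1.232 = 7.502 Ω
I = V / R_total = 9.00 / 7.502 = 1.200 A
Voltage across the parallel pair: V_p = I × R_p = 1.200 × 1.232 = 1.478 V
R2 sees V_p directly, so P = V_p² / R2.
P_R2 = (1.478)² / 6.90 = 0.3167 W

317 mW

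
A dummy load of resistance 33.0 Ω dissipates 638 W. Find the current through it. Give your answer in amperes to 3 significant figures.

4.40 A

Rearranging the power relation for the two known quantities gives I = √(P / R).
I = √(638 / 33.0) = 4.397 A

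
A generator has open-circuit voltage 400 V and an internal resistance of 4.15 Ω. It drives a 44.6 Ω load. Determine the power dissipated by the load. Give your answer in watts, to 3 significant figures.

The internal resistance and the load are in series, so the same I flows through both; get I from ε/(r+R), then I²R for the load.
I = ε / (r + R) = 400 / (4.15 + 44.6) = 8.205 A
P_load = I² R = (8.205)² × 44.6 = 3003 W

3000 W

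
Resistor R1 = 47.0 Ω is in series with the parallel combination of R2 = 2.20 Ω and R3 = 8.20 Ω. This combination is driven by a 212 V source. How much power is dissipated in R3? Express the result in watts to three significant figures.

6.94 W

Replace R2 and R3 with their parallel equivalent so the circuit becomes R1 in series with R_p.
R_p = (2.20×8.20)/(2.20+8.20) = 1.735 Ω
R_total = 47.0 + 1.735 = 48.73 Ω
I = V / R_total = 212 / 48.73 = 4.350 A
Voltage across the parallel pair: V_p = I × R_p = 4.350 × 1.735 = 7.546 V
R3 is across V_p, so use P = V²/R for that branch.
P_R3 = (7.546)² / 8.20 = 6.944 W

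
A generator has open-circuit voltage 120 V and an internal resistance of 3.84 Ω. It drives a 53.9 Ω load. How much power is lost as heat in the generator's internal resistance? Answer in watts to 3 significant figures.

r is in series with the load, so it carries the full circuit current — the loss in it is I²r.
I = ε / (r + R) = 120 / (3.84 + 53.9) = 2.078 A
P_int = I² r = (2.078)² × 3.84 = 16.59 W

16.6 W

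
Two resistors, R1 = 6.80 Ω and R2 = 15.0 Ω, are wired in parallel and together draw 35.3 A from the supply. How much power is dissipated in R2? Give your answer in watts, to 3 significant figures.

We need the common branch voltage; get it from I_total × R_eq, then P = V²/R for the branch.
1/R_eq = 1/6.80 + 1/15.0 ⇒ R_eq = 4.679 Ω
V = I_total × R_eq = 35.30 × 4.679 = 165.2 V
P_R2 = V² / R2 = (165.2)² / 15.0 = 1819 W

1820 W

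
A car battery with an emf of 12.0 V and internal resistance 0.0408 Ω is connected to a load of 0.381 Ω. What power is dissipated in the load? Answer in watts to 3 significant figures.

With r and R in series, I = ε/(r+R); the load dissipates I²R.
I = ε / (r + R) = 12.0 / (0.0408 + 0.381) = 28.45 A
P_load = I² R = (28.45)² × 0.381 = 308.4 W

308 W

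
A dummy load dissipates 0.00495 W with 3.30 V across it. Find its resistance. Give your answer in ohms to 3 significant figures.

Inverting the appropriate power form: R = V² / P.
R = (3.30)² / 0.00495 = 2200 Ω

2200 Ω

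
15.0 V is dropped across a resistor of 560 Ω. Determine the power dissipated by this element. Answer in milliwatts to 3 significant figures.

With V across and R both known, P = V²/R gives the dissipation directly.
P = (15.0 V)² / 560 Ω = 0.4018 W

402 mW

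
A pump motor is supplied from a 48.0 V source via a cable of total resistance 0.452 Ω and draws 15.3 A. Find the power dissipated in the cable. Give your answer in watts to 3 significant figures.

Line loss is just I²R for the cable — we know both I and R_line directly.
The cable carries the full 15.3 A.
P_line = I² R_line = (15.30)² × 0.452 = 105.8 W

106 W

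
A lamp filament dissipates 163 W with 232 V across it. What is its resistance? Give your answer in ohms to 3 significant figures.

330 Ω

Inverting the appropriate power form: R = V² / P.
R = (232)² / 163 = 330.2 Ω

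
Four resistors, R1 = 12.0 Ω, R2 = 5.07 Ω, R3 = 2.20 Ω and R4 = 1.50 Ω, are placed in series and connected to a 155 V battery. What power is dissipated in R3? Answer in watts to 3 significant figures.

The current is common to all series resistors; compute it, then apply P = I²R for the target.
R_total = 12.0 + 5.07 + 2.20 + 1.50 = 20.77 Ω
I = V / R_total = 155 / 20.77 = 7.463 A
P_R3 = I² × R3 = (7.463)² × 2.20 = 122.5 W

123 W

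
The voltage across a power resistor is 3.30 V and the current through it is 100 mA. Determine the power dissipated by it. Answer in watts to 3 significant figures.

With V and I both given, power follows immediately from P = V I.
P = 3.30 V × 0.1000 A = 0.3300 W

0.330 W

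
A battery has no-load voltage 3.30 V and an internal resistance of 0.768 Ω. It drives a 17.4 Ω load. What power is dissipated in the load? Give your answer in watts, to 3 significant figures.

Find the circuit current first, then P = I²R for the load (series elements share I).
I = ε / (r + R) = 3.30 / (0.768 + 17.4) = 0.1816 A
P_load = I² R = (0.1816)² × 17.4 = 0.5741 W

0.574 W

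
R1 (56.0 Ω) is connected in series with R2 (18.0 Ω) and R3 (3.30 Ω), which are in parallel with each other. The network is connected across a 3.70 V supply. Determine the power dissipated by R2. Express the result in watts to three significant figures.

0.00171 W

Replace R2 and R3 with their parallel equivalent so the circuit becomes R1 in series with R_p.
R_p = (18.0×3.30)/(18.0+3.30) = 2.789 Ω
R_total = 56.0 + 2.789 = 58.79 Ω
I = V / R_total = 3.70 / 58.79 = 0.06294 A
Voltage across the parallel pair: V_p = I × R_p = 0.06294 × 2.789 = 0.1755 V
R2 sees V_p directly, so P = V_p² / R2.
P_R2 = (0.1755)² / 18.0 = 0.001711 W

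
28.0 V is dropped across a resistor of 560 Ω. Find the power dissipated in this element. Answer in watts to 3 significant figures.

Voltage and resistance are given, so P = V²/R is the one-step route.
P = (28.0 V)² / 560 Ω = 1.400 W

1.40 W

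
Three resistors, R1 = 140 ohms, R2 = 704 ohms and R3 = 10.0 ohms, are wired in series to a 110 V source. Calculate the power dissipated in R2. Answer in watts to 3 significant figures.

Every series element carries the same I. Get I from the total resistance, then P = I² × R2.
R_total = 140 + 704 + 10.0 = 854.0 Ω
I = V / R_total = 110 / 854.0 = 0.1288 A
P_R2 = I² × R2 = (0.1288)² × 704 = 11.68 W

11.7 W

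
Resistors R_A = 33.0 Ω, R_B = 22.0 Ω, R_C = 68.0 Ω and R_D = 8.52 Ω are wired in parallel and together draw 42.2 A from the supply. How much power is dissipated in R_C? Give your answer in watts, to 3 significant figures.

Parallel branches share V, not I — compute V via R_eq, then use V²/R for the target branch.
1/R_eq = 1/33.0 + 1/22.0 + 1/68.0 + 1/8.52 ⇒ R_eq = 4.812 Ω
V = I_total × R_eq = 42.20 × 4.812 = 203.0 V
P_R_C = V² / R_C = (203.0)² / 68.0 = 606.3 W

606 W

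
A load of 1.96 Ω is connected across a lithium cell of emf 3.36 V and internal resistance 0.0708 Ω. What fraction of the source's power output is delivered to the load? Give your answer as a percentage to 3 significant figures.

96.5 %

Efficiency is P_load / P_total. With a series r and R sharing the same I, P = I²R for each, so η = R/(R+r).
η = R / (R + r) = 1.96 / (1.96 + 0.0708) = 0.9651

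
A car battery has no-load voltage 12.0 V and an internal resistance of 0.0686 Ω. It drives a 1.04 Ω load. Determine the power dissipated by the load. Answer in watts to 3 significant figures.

122 W

The internal resistance and the load are in series, so the same I flows through both; get I from ε/(r+R), then I²R for the load.
I = ε / (r + R) = 12.0 / (0.0686 + 1.04) = 10.82 A
P_load = I² R = (10.82)² × 1.04 = 121.9 W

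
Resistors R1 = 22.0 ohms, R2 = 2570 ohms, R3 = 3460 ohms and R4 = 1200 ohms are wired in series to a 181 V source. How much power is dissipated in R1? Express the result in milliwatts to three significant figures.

13.7 mW

Every series element carries the same I. Get I from the total resistance, then P = I² × R1.
R_total = 22.0 + 2570 + 3460 + 1200 = 7252 Ω
I = V / R_total = 181 / 7252 = 0.02496 A
P_R1 = I² × R1 = (0.02496)² × 22.0 = 0.01370 W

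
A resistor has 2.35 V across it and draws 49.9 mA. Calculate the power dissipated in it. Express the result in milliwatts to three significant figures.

117 mW

V and I are known directly — P = V I, no intermediate step needed.
P = 2.35 V × 0.04990 A = 0.1173 W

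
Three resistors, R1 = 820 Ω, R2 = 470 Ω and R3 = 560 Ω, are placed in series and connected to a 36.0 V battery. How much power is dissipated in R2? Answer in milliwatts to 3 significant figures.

178 mW

The current is common to all series resistors; compute it, then apply P = I²R for the target.
R_total = 820 + 470 + 560 = 1850 Ω
I = V / R_total = 36.0 / 1850 = 0.01946 A
P_R2 = I² × R2 = (0.01946)² × 470 = 0.1780 W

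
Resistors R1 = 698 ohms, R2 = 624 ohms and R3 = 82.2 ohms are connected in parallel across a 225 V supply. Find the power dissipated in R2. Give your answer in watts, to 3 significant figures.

81.1 W

Every branch has 225 V across it, so for R2 the power is simply V²/R.
P_R2 = V² / R2 = (225)² / 624 Ω = 81.13 W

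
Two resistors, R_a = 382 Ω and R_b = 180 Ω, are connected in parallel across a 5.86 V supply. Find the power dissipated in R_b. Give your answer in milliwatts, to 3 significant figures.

191 mW

R_b sits directly across the source, so P = V²/R with V = 5.86 V.
P_R_b = V² / R_b = (5.86)² / 180 Ω = 0.1908 W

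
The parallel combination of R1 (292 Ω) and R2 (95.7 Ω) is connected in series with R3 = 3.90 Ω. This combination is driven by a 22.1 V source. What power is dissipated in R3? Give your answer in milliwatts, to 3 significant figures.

330 mW

Reduce the parallel combination to a single R_p; the circuit then becomes R_p in series with the remaining resistor.
R_p = (292×95.7)/(292+95.7) = 72.08 Ω
R_total = R_p + 3.90 = 72.08 + 3.90 = 75.98 Ω
I = V / R_total = 22.1 / 75.98 = 0.2909 A
All the supply current flows through R3; use P = I²R3.
P_R3 = (0.2909)² × 3.90 = 0.3300 W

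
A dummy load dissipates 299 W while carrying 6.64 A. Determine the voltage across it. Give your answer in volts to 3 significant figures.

45.0 V

The two known quantities fix the third via V = P / I.
V = 299 / 6.640 = 45.03 V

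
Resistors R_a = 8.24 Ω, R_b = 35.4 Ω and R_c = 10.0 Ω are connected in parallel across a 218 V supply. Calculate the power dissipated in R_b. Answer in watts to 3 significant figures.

Parallel branches share the same voltage; P = V²/R gives the branch power in one step.
P_R_b = V² / R_b = (218)² / 35.4 Ω = 1342 W

1340 W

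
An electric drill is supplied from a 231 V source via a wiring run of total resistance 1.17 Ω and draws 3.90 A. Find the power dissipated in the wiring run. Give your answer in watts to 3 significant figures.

The wiring run and load are in series, so the same current flows in both; the loss is I²R_line.
The wiring run carries the full 3.90 A.
P_line = I² R_line = (3.900)² × 1.17 = 17.80 W

17.8 W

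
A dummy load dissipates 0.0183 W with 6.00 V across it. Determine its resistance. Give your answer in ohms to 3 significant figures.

From P = V I = I²R = V²/R, with the two given quantities we get R = V² / P.
R = (6.00)² / 0.0183 = 1967 Ω

1970 Ω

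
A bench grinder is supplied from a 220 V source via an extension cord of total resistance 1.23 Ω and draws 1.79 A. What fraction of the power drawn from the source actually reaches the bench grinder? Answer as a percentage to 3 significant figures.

The extension cord carries the full 1.79 A.
P_line = I² R_line = (1.790)² × 1.23 = 3.941 W
P_source = V I = 220 × 1.790 = 393.8 W; P_load = 389.9 W
η = P_load / P_source = 389.9 / 393.8 = 0.9900

99.0 %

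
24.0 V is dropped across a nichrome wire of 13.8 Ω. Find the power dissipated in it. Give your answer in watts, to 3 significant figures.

41.7 W

We know the drop across the element and its resistance — P = V²/R, one step.
P = (24.0 V)² / 13.8 Ω = 41.74 W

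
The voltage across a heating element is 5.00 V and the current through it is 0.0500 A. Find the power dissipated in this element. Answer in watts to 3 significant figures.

Since both terminal voltage and current are stated, P = V I gives the power in one step.
P = 5.00 V × 0.05000 A = 0.2500 W

0.250 W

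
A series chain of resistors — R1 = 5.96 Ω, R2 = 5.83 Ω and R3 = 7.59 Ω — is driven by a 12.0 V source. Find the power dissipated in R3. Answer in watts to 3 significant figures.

2.91 W

In a series string the same current flows through every resistor — find that current, then P = I²R for the one we want.
R_total = 5.96 + 5.83 + 7.59 = 19.38 Ω
I = V / R_total = 12.0 / 19.38 = 0.6192 A
P_R3 = I² × R3 = (0.6192)² × 7.59 = 2.910 W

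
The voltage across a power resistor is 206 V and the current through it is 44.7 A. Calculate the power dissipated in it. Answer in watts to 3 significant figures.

Both the voltage across and the current through the element are known, so P = V I applies directly.
P = 206 V × 44.70 A = 9208 W

9210 W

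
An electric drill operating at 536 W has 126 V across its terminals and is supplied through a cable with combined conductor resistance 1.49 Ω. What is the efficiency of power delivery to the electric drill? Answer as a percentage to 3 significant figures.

95.2 %

I = P / V = 536 / 126 = 4.254 A through the cable.
P_line = I² R_line = (4.254)² × 1.49 = 26.96 W
P_source = P_load + P_line = 536.0 + 26.96 = 563.0 W
η = P_load / P_source = 536.0 / 563.0 = 0.9521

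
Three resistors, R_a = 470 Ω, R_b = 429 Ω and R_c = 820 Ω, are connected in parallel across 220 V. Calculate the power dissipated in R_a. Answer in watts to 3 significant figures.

103 W

Parallel branches share the same voltage; P = V²/R gives the branch power in one step.
P_R_a = V² / R_a = (220)² / 470 Ω = 103.0 W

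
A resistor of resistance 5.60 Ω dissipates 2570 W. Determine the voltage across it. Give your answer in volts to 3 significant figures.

120 V

Rearranging the power relation for the two known quantities gives V = √(P R).
V = √(2570 × 5.60) = 120.0 V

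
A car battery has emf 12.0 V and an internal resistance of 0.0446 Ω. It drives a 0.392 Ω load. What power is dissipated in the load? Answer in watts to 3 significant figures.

Load and internal resistance form a series loop — compute the loop current, then the load power via I²R.
I = ε / (r + R) = 12.0 / (0.0446 + 0.392) = 27.49 A
P_load = I² R = (27.49)² × 0.392 = 296.1 W

296 W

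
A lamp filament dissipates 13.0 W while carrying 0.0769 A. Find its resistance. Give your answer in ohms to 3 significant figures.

Inverting the appropriate power form: R = P / I².
R = 13.0 / (0.07690)² = 2198 Ω

2200 Ω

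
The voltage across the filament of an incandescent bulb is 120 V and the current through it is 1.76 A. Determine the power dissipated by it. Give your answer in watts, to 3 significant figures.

Both the voltage across and the current through the element are known, so P = V I applies directly.
P = 120 V × 1.760 A = 211.2 W

211 W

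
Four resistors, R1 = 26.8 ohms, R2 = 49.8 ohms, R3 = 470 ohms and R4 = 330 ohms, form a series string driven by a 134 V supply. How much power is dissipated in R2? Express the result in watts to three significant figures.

In a series string the same current flows through every resistor — find that current, then P = I²R for the one we want.
R_total = 26.8 + 49.8 + 470 + 330 = 876.6 Ω
I = V / R_total = 134 / 876.6 = 0.1529 A
P_R2 = I² × R2 = (0.1529)² × 49.8 = 1.164 W

1.16 W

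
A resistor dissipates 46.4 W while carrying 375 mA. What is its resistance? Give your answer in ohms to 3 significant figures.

330 Ω

Inverting the appropriate power form: R = P / I².
R = 46.4 / (0.3750)² = 330.0 Ω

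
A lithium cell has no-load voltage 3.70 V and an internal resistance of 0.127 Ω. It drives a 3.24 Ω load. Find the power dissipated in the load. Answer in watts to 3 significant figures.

3.91 W

With r and R in series, I = ε/(r+R); the load dissipates I²R.
I = ε / (r + R) = 3.70 / (0.127 + 3.24) = 1.099 A
P_load = I² R = (1.099)² × 3.24 = 3.913 W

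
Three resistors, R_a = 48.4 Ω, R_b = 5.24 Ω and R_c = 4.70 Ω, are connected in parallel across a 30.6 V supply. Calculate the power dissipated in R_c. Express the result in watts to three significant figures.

R_c sits directly across the source, so P = V²/R with V = 30.6 V.
P_R_c = V² / R_c = (30.6)² / 4.70 Ω = 199.2 W

199 W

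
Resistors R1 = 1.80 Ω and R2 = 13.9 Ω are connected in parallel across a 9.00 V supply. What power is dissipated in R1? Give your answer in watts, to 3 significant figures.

Every branch has 9.00 V across it, so for R1 the power is simply V²/R.
P_R1 = V² / R1 = (9.00)² / 1.80 Ω = 45.00 W

45.0 W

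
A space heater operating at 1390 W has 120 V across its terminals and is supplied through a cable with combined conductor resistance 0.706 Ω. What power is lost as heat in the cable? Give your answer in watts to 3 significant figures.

94.7 W

Line loss is just I²R for the cable — we know both I and R_line directly.
I = P / V = 1390 / 120 = 11.58 A through the cable.
P_line = I² R_line = (11.58)² × 0.706 = 94.73 W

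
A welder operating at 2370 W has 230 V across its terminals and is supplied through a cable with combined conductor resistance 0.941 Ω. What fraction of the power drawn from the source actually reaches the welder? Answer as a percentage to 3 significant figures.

96.0 %

I = P / V = 2370 / 230 = 10.30 A through the cable.
P_line = I² R_line = (10.30)² × 0.941 = 99.91 W
P_source = P_load + P_line = 2370 + 99.91 = 2470 W
η = P_load / P_source = 2370 / 2470 = 0.9595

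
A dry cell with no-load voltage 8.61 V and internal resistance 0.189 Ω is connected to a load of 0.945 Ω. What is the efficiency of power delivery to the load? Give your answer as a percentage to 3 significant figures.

η = P_load/(P_load+P_int) = I²R/(I²R+I²r) = R/(R+r) — the I² cancels for series elements.
η = R / (R + r) = 0.945 / (0.945 + 0.189) = 0.8333

83.3 %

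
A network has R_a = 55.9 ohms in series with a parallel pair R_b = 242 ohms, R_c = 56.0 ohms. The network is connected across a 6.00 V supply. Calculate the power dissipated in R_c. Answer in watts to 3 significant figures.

0.129 W

Replace R_b and R_c with their parallel equivalent so the circuit becomes R_a in series with R_p.
R_p = (242×56.0)/(242+56.0) = 45.48 Ω
R_total = 55.9 + 45.48 = 101.4 Ω
I = V / R_total = 6.00 / 101.4 = 0.05919 A
Voltage across the parallel pair: V_p = I × R_p = 0.05919 × 45.48 = 2.692 V
R_c sees V_p directly, so P = V_p² / R_c.
P_R_c = (2.692)² / 56.0 = 0.1294 W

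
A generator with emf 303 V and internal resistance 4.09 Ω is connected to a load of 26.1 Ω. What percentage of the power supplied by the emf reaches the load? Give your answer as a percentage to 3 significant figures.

86.5 %

Efficiency is P_load / P_total. With a series r and R sharing the same I, P = I²R for each, so η = R/(R+r).
η = R / (R + r) = 26.1 / (26.1 + 4.09) = 0.8645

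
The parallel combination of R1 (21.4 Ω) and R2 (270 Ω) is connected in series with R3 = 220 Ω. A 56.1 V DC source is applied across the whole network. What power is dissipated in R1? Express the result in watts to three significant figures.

1.01 W

Combine R1 and R2 into their parallel equivalent first, reducing the network to two series resistors.
R_p = (21.4×270)/(21.4+270) = 19.83 Ω
R_total = R_p + 220 = 19.83 + 220 = 239.8 Ω
I = V / R_total = 56.1 / 239.8 = 0.2339 A
Voltage across the parallel pair: V_p = I × R_p = 0.2339 × 19.83 = 4.638 V
Use P = V²/R for R1 with V = V_p.
P_R1 = (4.638)² / 21.4 = 1.005 W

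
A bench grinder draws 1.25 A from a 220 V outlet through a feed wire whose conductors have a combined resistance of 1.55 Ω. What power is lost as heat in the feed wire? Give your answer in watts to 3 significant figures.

2.42 W

Line loss is just I²R for the cable — we know both I and R_line directly.
The feed wire carries the full 1.25 A.
P_line = I² R_line = (1.250)² × 1.55 = 2.422 W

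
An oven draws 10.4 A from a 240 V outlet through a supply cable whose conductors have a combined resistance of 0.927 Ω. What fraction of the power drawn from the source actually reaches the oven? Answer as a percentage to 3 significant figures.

The supply cable carries the full 10.4 A.
P_line = I² R_line = (10.40)² × 0.927 = 100.3 W
P_source = V I = 240 × 10.40 = 2496 W; P_load = 2396 W
η = P_load / P_source = 2396 / 2496 = 0.9598

96.0 %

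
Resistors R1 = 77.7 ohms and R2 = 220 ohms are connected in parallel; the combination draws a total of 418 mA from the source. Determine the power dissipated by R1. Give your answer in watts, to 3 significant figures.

7.41 W

Only the total current is stated, so first find the parallel equivalent to get the voltage across the combination.
1/R_eq = 1/77.7 + 1/220 ⇒ R_eq = 57.42 Ω
V = I_total × R_eq = 0.4180 × 57.42 = 24.00 V
P_R1 = V² / R1 = (24.00)² / 77.7 = 7.414 W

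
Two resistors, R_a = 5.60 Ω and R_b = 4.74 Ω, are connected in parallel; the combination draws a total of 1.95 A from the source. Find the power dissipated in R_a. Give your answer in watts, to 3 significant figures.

4.47 W

Only the total current is stated, so first find the parallel equivalent to get the voltage across the combination.
1/R_eq = 1/5.60 + 1/4.74 ⇒ R_eq = 2.567 Ω
V = I_total × R_eq = 1.950 × 2.567 = 5.006 V
P_R_a = V² / R_a = (5.006)² / 5.60 = 4.475 W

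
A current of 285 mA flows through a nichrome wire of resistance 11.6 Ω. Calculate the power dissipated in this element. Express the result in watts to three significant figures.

0.942 W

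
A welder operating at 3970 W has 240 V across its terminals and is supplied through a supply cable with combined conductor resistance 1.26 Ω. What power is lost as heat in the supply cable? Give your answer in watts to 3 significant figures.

345 W

Only the current and the line resistance are needed for the I²R loss.
I = P / V = 3970 / 240 = 16.54 A through the supply cable.
P_line = I² R_line = (16.54)² × 1.26 = 344.8 W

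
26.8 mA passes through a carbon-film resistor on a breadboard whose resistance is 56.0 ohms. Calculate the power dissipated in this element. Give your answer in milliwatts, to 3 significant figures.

40.2 mW

With I and R stated, P = I²R applies in one step.
P = (0.02680 A)² × 56.0 Ω = 0.04022 W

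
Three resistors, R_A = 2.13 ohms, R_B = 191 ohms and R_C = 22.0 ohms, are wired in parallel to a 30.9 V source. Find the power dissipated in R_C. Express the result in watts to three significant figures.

Parallel branches share the same voltage; P = V²/R gives the branch power in one step.
P_R_C = V² / R_C = (30.9)² / 22.0 Ω = 43.40 W

43.4 W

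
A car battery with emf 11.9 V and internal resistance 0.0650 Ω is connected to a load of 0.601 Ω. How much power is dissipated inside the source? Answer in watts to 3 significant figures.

20.8 W

The internal resistance carries the same current as the load; P_int = I²r.
I = ε / (r + R) = 11.9 / (0.0650 + 0.601) = 17.87 A
P_int = I² r = (17.87)² × 0.0650 = 20.75 W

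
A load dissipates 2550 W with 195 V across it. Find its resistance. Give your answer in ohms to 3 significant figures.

14.9 Ω

Inverting the appropriate power form: R = V² / P.
R = (195)² / 2550 = 14.91 Ω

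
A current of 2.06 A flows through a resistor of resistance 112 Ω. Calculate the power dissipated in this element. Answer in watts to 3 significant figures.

475 W

Knowing I and R, the power is just I²R — no need to find V first.
P = (2.060 A)² × 112 Ω = 475.3 W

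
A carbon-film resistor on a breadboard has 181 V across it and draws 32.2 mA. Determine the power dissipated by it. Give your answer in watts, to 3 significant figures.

5.83 W

Since both terminal voltage and current are stated, P = V I gives the power in one step.
P = 181 V × 0.03220 A = 5.828 W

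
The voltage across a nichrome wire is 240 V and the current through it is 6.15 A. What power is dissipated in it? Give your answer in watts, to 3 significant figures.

V and I are known directly — P = V I, no intermediate step needed.
P = 240 V × 6.150 A = 1476 W

1480 W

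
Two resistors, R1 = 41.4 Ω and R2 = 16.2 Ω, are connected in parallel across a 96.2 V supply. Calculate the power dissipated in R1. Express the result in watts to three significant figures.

224 W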